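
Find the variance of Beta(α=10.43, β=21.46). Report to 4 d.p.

0.0067

Var = αβ/[(α+β)²(α+β+1)] = (10.43×21.46)/(31.89²×32.89) = 223.8278/33448.212369 = 0.0067.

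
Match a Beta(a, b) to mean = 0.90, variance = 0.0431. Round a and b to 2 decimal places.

a = 0.98, b = 0.11

Let s = a+b. The Beta variance is μ(1−μ)/(s+1).
So s+1 = μ(1−μ)/σ² = (0.90×0.10)/0.0431 = 0.0900/0.0431 = 2.0882, giving s = 1.0882.
Then a = μs = 0.90×1.0882 = 0.98 and b = (1−μ)s = 0.10×1.0882 = 0.11.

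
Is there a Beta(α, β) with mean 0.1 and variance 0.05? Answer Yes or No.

Yes

For any Beta, Var(X) < E[X]·(1−E[X]).
Here μ(1−μ) = 0.1×0.9 = 0.09, and 0.05 < 0.09.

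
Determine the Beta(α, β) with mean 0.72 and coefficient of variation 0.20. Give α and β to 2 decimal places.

Var = (CV·μ)² = (0.20×0.72)² = 0.020736.
α+β = μ(1−μ)/Var − 1 = 0.2016/0.020736 − 1 = 8.7222.
Thus α = 0.72·8.7222 = 6.28 and β = 0.28·8.7222 = 2.44.

α = 6.28, β = 2.44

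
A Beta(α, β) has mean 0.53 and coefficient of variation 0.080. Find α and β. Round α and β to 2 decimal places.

σ = CV·μ = 0.080×0.53 = 0.04240, so σ² = 0.001798.
s+1 = μ(1−μ)/σ² = 0.2491/0.001798 = 138.5613, so s = α+β = 137.5613.
α = μs = 72.91, β = (1−μ)s = 64.65.

α = 72.91, β = 64.65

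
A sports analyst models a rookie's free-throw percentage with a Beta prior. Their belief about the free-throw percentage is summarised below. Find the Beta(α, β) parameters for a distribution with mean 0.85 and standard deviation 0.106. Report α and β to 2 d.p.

α = 8.80, β = 1.55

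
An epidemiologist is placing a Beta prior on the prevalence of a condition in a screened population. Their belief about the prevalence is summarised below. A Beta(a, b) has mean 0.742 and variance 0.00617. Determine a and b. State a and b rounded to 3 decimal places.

By moment matching, a+b = μ(1−μ)/σ² − 1 = (0.742·0.258)/0.00617 − 1 = 31.0269 − 1 = 30.0269.
Since a/(a+b) = μ, a = 0.742·30.0269 = 22.280 and b = 0.258·30.0269 = 7.747.

a = 22.280, b = 7.747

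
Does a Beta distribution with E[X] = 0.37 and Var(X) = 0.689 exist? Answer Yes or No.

No

The Beta variance bound is σ² < μ(1−μ).
Here μ(1−μ) = 0.37×0.63 = 0.2331, and 0.689 ≥ 0.2331.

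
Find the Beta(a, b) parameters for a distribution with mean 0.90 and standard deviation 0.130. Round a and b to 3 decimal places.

a = 3.893, b = 0.433

σ² = 0.130² = 0.016900.
With s = a+b, Var = μ(1−μ)/(s+1), so s+1 = (0.90×0.10)/0.016900 = 5.3254 and s = 4.3254.
a = μs = 3.893, b = (1−μ)s = 0.433.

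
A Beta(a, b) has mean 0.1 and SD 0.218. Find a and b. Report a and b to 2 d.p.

a = 0.09, b = 0.80

First σ² = 0.047524. Setting a = μn, b = (1−μ)n with n = a+b,
μ(1−μ)/(n+1) = 0.047524 ⇒ n+1 = 0.09/0.047524 = 1.8938 ⇒ n = 0.8938.
Hence a = 0.1×0.8938 = 0.09, b = 0.9×0.8938 = 0.80.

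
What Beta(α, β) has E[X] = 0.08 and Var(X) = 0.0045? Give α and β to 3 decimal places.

α = 1.228, β = 14.127

By moment matching, α+β = μ(1−μ)/σ² − 1 = (0.08·0.92)/0.0045 − 1 = 16.3556 − 1 = 15.3556.
Since α/(α+β) = μ, α = 0.08·15.3556 = 1.228 and β = 0.92·15.3556 = 14.127.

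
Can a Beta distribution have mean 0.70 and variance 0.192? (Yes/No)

Yes

A Beta with mean μ has variance μ(1−μ)/(α+β+1) < μ(1−μ).
Here μ(1−μ) = 0.70×0.30 = 0.2100, and 0.192 < 0.2100.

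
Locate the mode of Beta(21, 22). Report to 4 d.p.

0.4878

With α,β > 1, mode = (α−1)/(α+β−2) = 20/41 = 0.4878.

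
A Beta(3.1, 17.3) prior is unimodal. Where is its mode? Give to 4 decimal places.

The density x^(α−1)(1−x)^(β−1) is maximised at (α−1)/(α+β−2) = 2.1/18.4 = 0.1141.

0.1141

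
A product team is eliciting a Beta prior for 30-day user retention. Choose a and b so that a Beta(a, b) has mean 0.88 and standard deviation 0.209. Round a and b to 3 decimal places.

Variance = 0.209² = 0.043681. The moment-matching identity a+b = μ(1−μ)/Var − 1 gives
a+b = 0.1056/0.043681 − 1 = 1.4175, so a = μ·1.4175 = 1.247 and b = (1−μ)·1.4175 = 0.170.

a = 1.247, b = 0.170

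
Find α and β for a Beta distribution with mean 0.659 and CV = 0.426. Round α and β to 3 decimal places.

α = 1.220, β = 0.631

σ = CV·μ = 0.426×0.659 = 0.28073, so σ² = 0.078812.
s+1 = μ(1−μ)/σ² = 0.224719/0.078812 = 2.8513, so s = α+β = 1.8513.
α = μs = 1.220, β = (1−μ)s = 0.631.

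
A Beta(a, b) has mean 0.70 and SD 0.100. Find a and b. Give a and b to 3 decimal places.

a = 14.000, b = 6.000

First σ² = 0.010000. Setting a = μn, b = (1−μ)n with n = a+b,
μ(1−μ)/(n+1) = 0.010000 ⇒ n+1 = 0.2100/0.010000 = 21.0000 ⇒ n = 20.0000.
Hence a = 0.70×20.0000 = 14.000, b = 0.30×20.0000 = 6.000.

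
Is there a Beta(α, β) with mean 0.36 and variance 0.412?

No

The Beta variance bound is σ² < μ(1−μ).
Here μ(1−μ) = 0.36×0.64 = 0.2304, and 0.412 ≥ 0.2304.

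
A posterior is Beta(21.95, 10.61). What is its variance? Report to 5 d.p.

Var = αβ/[(α+β)²(α+β+1)] = (21.95×10.61)/(32.56²×33.56) = 232.8895/35578.754816 = 0.00655.

0.00655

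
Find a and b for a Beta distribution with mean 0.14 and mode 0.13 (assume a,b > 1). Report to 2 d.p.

Let s = a+b. Mean gives a = μs = 0.14s; mode gives (a−1)/(s−2) = 0.13.
Substituting: 0.14s − 1 = 0.13(s−2) = 0.13s − 0.26, so 0.01s = 0.74 and s = 74.0000.
Then a = 0.14×74.0000 = 10.36 and b = s−a = 63.64.

a = 10.36, b = 63.64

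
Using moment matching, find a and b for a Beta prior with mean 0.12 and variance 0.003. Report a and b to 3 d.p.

Let s = a+b. The Beta variance is μ(1−μ)/(s+1).
So s+1 = μ(1−μ)/σ² = (0.12×0.88)/0.003 = 0.1056/0.003 = 35.2000, giving s = 34.2000.
Then a = μs = 0.12×34.2000 = 4.104 and b = (1−μ)s = 0.88×34.2000 = 30.096.

a = 4.104, b = 30.096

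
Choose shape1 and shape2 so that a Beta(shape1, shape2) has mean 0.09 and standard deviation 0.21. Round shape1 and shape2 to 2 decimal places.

shape1 = 0.08, shape2 = 0.78

First σ² = 0.0441. Setting shape1 = μn, shape2 = (1−μ)n with n = shape1+shape2,
μ(1−μ)/(n+1) = 0.0441 ⇒ n+1 = 0.0819/0.0441 = 1.8571 ⇒ n = 0.8571.
Hence shape1 = 0.09×0.8571 = 0.08, shape2 = 0.91×0.8571 = 0.78.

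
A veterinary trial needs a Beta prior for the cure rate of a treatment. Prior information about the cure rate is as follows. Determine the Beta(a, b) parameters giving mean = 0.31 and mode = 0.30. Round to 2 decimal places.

a = 12.40, b = 27.60

With s = a+b: μ = a/s and mode = (a−1)/(s−2). Eliminating a = μs,
μs − 1 = m(s−2) ⇒ s(μ−m) = 1−2m ⇒ s = 0.40/0.01 = 40.0000.
So a = μs = 12.40, b = (1−μ)s = 27.60.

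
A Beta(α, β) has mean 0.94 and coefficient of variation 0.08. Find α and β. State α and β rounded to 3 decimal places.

α = 8.435, β = 0.538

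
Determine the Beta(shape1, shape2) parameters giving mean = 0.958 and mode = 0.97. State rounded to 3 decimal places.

With s = shape1+shape2: μ = shape1/s and mode = (shape1−1)/(s−2). Eliminating shape1 = μs,
μs − 1 = m(s−2) ⇒ s(μ−m) = 1−2m ⇒ s = -0.94/-0.012 = 78.3333.
So shape1 = μs = 75.043, shape2 = (1−μ)s = 3.290.

shape1 = 75.043, shape2 = 3.290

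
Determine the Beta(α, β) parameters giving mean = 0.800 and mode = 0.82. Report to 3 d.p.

α = 25.600, β = 6.400

Let s = α+β. Mean gives α = μs = 0.800s; mode gives (α−1)/(s−2) = 0.82.
Substituting: 0.800s − 1 = 0.82(s−2) = 0.82s − 1.64, so -0.020s = -0.64 and s = 32.0000.
Then α = 0.800×32.0000 = 25.600 and β = s−α = 6.400.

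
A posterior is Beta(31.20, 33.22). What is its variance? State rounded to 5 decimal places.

0.00382

Var = αβ/[(α+β)²(α+β+1)] = (31.20×33.22)/(64.42²×65.42) = 1036.4640/271488.839288 = 0.00382.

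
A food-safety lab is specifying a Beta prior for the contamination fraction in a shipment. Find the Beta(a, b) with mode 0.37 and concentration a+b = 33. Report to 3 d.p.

a = 12.470, b = 20.530

For a,b>1 the mode is (a−1)/(a+b−2), so a = mode·(κ−2)+1 = 0.37×31+1 = 12.470.
And b = (1−mode)·(κ−2)+1 = 0.63×31+1 = 20.530.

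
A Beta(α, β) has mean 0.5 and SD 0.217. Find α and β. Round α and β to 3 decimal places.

α = 2.155, β = 2.155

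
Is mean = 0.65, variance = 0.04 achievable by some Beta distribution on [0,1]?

Yes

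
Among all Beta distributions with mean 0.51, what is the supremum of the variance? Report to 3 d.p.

0.250

Var = μ(1−μ)/(α+β+1), which approaches μ(1−μ) as α+β → 0.
So the supremum is μ(1−μ) = 0.51×0.49 = 0.250.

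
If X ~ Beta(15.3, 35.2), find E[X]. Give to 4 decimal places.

0.3030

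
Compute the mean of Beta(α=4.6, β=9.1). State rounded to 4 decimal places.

0.3358

The Beta mean is α/(α+β) = 4.6/(4.6+9.1) = 0.3358.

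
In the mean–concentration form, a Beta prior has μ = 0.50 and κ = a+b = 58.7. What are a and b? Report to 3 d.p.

a = 29.350, b = 29.350

a = μκ = 0.50×58.7 = 29.350 and b = (1−μ)κ = 0.50×58.7 = 29.350.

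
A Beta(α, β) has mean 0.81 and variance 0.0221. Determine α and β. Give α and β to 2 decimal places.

Let s = α+β. The Beta variance is μ(1−μ)/(s+1).
So s+1 = μ(1−μ)/σ² = (0.81×0.19)/0.0221 = 0.1539/0.0221 = 6.9638, giving s = 5.9638.
Then α = μs = 0.81×5.9638 = 4.83 and β = (1−μ)s = 0.19×5.9638 = 1.13.

α = 4.83, β = 1.13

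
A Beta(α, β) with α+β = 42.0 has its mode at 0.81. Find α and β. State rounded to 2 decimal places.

Since the density peak of Beta(α,β) is at (α−1)/(α+β−2),
α = 1 + 0.81(42.0−2) = 33.40 and β = 42.0 − 33.40 = 8.60.

α = 33.40, β = 8.60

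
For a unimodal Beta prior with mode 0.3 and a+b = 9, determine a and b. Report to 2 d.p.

a = 3.10, b = 5.90

Since the density peak of Beta(a,b) is at (a−1)/(a+b−2),
a = 1 + 0.3(9−2) = 3.10 and b = 9 − 3.10 = 5.90.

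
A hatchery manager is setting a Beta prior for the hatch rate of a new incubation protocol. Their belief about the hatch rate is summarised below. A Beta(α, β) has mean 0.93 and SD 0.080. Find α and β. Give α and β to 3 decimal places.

First σ² = 0.006400. Setting α = μn, β = (1−μ)n with n = α+β,
μ(1−μ)/(n+1) = 0.006400 ⇒ n+1 = 0.0651/0.006400 = 10.1719 ⇒ n = 9.1719.
Hence α = 0.93×9.1719 = 8.530, β = 0.07×9.1719 = 0.642.

α = 8.530, β = 0.642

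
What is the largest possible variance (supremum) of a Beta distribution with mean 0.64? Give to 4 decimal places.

For fixed mean μ the Beta variance is μ(1−μ)/(α+β+1), increasing as α+β decreases.
Its least upper bound (not attained) is μ(1−μ) = 0.64·0.36 = 0.2304.

0.2304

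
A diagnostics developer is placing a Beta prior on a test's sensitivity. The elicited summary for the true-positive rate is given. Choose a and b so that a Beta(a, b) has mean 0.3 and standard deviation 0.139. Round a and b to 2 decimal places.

First σ² = 0.019321. Setting a = μn, b = (1−μ)n with n = a+b,
μ(1−μ)/(n+1) = 0.019321 ⇒ n+1 = 0.21/0.019321 = 10.8690 ⇒ n = 9.8690.
Hence a = 0.3×9.8690 = 2.96, b = 0.7×9.8690 = 6.91.

a = 2.96, b = 6.91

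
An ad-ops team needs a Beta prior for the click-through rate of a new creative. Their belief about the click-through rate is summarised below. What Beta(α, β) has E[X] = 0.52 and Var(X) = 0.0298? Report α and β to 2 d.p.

Write ν = α+β; then α = μν and Var = μ(1−μ)/(ν+1).
ν = μ(1−μ)/Var − 1 = 0.2496/0.0298 − 1 = 7.3758.
α = 0.52·7.3758 = 3.84, β = 0.48·7.3758 = 3.54.

α = 3.84, β = 3.54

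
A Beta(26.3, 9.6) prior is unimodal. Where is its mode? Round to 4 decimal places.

0.7463

With α,β > 1, mode = (α−1)/(α+β−2) = 25.3/33.9 = 0.7463.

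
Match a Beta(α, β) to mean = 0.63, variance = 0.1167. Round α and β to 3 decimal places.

α = 0.628, β = 0.369

Let s = α+β. The Beta variance is μ(1−μ)/(s+1).
So s+1 = μ(1−μ)/σ² = (0.63×0.37)/0.1167 = 0.2331/0.1167 = 1.9974, giving s = 0.9974.
Then α = μs = 0.63×0.9974 = 0.628 and β = (1−μ)s = 0.37×0.9974 = 0.369.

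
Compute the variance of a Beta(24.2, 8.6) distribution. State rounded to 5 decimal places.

μ = 24.2/32.8 = 0.737805; Var = μ(1−μ)/(α+β+1) = 0.1934488/33.8 = 0.00572.

0.00572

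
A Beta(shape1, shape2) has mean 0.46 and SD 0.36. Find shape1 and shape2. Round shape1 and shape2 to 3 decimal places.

shape1 = 0.422, shape2 = 0.495

First σ² = 0.1296. Setting shape1 = μn, shape2 = (1−μ)n with n = shape1+shape2,
μ(1−μ)/(n+1) = 0.1296 ⇒ n+1 = 0.2484/0.1296 = 1.9167 ⇒ n = 0.9167.
Hence shape1 = 0.46×0.9167 = 0.422, shape2 = 0.54×0.9167 = 0.495.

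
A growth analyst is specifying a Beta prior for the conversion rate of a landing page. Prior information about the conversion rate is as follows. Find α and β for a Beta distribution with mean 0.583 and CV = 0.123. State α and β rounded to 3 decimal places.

Var = (CV·μ)² = (0.123×0.583)² = 0.005142.
α+β = μ(1−μ)/Var − 1 = 0.243111/0.005142 − 1 = 46.2778.
Thus α = 0.583·46.2778 = 26.980 and β = 0.417·46.2778 = 19.298.

α = 26.980, β = 19.298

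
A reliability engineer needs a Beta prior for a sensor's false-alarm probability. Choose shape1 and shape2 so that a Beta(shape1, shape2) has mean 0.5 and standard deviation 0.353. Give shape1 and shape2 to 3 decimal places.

First σ² = 0.124609. Setting shape1 = μn, shape2 = (1−μ)n with n = shape1+shape2,
μ(1−μ)/(n+1) = 0.124609 ⇒ n+1 = 0.25/0.124609 = 2.0063 ⇒ n = 1.0063.
Hence shape1 = 0.5×1.0063 = 0.503, shape2 = 0.5×1.0063 = 0.503.

shape1 = 0.503, shape2 = 0.503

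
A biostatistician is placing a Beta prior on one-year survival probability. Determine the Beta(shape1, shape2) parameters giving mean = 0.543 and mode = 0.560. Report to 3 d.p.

shape1 = 3.833, shape2 = 3.226

Let s = shape1+shape2. Mean gives shape1 = μs = 0.543s; mode gives (shape1−1)/(s−2) = 0.560.
Substituting: 0.543s − 1 = 0.560(s−2) = 0.560s − 1.120, so -0.017s = -0.120 and s = 7.0588.
Then shape1 = 0.543×7.0588 = 3.833 and shape2 = s−shape1 = 3.226.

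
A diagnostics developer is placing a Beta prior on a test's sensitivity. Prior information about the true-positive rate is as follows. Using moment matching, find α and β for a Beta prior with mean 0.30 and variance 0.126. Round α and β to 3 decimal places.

α = 0.200, β = 0.467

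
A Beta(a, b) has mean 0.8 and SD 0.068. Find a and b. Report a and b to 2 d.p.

σ² = 0.068² = 0.004624.
With s = a+b, Var = μ(1−μ)/(s+1), so s+1 = (0.8×0.2)/0.004624 = 34.6021 and s = 33.6021.
a = μs = 26.88, b = (1−μ)s = 6.72.

a = 26.88, b = 6.72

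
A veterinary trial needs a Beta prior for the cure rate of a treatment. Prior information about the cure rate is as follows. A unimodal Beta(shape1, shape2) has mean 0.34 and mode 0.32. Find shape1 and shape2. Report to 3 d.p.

Let s = shape1+shape2. Mean gives shape1 = μs = 0.34s; mode gives (shape1−1)/(s−2) = 0.32.
Substituting: 0.34s − 1 = 0.32(s−2) = 0.32s − 0.64, so 0.02s = 0.36 and s = 18.0000.
Then shape1 = 0.34×18.0000 = 6.120 and shape2 = s−shape1 = 11.880.

shape1 = 6.120, shape2 = 11.880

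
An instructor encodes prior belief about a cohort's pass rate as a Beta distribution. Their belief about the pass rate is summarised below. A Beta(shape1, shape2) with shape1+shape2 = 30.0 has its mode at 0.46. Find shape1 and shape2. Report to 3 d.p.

shape1 = 13.880, shape2 = 16.120

Mode = (shape1−1)/(κ−2) with κ = shape1+shape2, so shape1−1 = 0.46·28.0 = 12.880.
shape1 = 13.880; shape2 = κ − shape1 = 16.120.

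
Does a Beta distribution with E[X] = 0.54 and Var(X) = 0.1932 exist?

The Beta variance bound is σ² < μ(1−μ).
Here μ(1−μ) = 0.54×0.46 = 0.2484, and 0.1932 < 0.2484.

Yes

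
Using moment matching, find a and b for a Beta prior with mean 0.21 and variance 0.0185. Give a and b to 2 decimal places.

a = 1.67, b = 6.29

Let s = a+b. The Beta variance is μ(1−μ)/(s+1).
So s+1 = μ(1−μ)/σ² = (0.21×0.79)/0.0185 = 0.1659/0.0185 = 8.9676, giving s = 7.9676.
Then a = μs = 0.21×7.9676 = 1.67 and b = (1−μ)s = 0.79×7.9676 = 6.29.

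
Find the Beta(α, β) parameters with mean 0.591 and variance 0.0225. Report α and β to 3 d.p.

Write ν = α+β; then α = μν and Var = μ(1−μ)/(ν+1).
ν = μ(1−μ)/Var − 1 = 0.241719/0.0225 − 1 = 9.7431.
α = 0.591·9.7431 = 5.758, β = 0.409·9.7431 = 3.985.

α = 5.758, β = 3.985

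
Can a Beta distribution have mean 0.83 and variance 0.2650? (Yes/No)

For any Beta, Var(X) < E[X]·(1−E[X]).
Here μ(1−μ) = 0.83×0.17 = 0.1411, and 0.2650 ≥ 0.1411.

No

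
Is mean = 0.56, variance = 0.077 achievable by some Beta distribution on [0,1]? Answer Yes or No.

Yes

For any Beta, Var(X) < E[X]·(1−E[X]).
Here μ(1−μ) = 0.56×0.44 = 0.2464, and 0.077 < 0.2464.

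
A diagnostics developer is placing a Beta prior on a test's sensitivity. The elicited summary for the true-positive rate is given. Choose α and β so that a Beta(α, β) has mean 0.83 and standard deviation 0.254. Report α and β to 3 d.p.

α = 0.985, β = 0.202

σ² = 0.254² = 0.064516.
With s = α+β, Var = μ(1−μ)/(s+1), so s+1 = (0.83×0.17)/0.064516 = 2.1871 and s = 1.1871.
α = μs = 0.985, β = (1−μ)s = 0.202.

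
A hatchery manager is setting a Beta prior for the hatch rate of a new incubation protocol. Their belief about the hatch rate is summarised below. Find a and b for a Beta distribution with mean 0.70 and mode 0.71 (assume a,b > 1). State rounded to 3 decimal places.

a = 29.400, b = 12.600

With s = a+b: μ = a/s and mode = (a−1)/(s−2). Eliminating a = μs,
μs − 1 = m(s−2) ⇒ s(μ−m) = 1−2m ⇒ s = -0.42/-0.01 = 42.0000.
So a = μs = 29.400, b = (1−μ)s = 12.600.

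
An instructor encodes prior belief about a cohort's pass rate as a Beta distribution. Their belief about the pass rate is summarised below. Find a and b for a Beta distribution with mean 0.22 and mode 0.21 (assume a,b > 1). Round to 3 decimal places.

a = 12.760, b = 45.240

Let s = a+b. Mean gives a = μs = 0.22s; mode gives (a−1)/(s−2) = 0.21.
Substituting: 0.22s − 1 = 0.21(s−2) = 0.21s − 0.42, so 0.01s = 0.58 and s = 58.0000.
Then a = 0.22×58.0000 = 12.760 and b = s−a = 45.240.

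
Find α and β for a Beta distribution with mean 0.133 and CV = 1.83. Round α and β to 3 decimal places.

α = 0.126, β = 0.821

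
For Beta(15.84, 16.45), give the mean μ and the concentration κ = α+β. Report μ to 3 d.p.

μ = 0.491, κ = 32.29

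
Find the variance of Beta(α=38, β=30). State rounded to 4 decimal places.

Var = αβ/[(α+β)²(α+β+1)] = (38×30)/(68²×69) = 1140/319056 = 0.0036.

0.0036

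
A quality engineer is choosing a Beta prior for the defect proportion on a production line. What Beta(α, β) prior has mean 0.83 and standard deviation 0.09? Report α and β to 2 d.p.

α = 13.63, β = 2.79

First σ² = 0.0081. Setting α = μn, β = (1−μ)n with n = α+β,
μ(1−μ)/(n+1) = 0.0081 ⇒ n+1 = 0.1411/0.0081 = 17.4198 ⇒ n = 16.4198.
Hence α = 0.83×16.4198 = 13.63, β = 0.17×16.4198 = 2.79.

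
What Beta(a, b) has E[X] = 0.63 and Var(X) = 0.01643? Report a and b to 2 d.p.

Write ν = a+b; then a = μν and Var = μ(1−μ)/(ν+1).
ν = μ(1−μ)/Var − 1 = 0.2331/0.01643 − 1 = 13.1875.
a = 0.63·13.1875 = 8.31, b = 0.37·13.1875 = 4.88.

a = 8.31, b = 4.88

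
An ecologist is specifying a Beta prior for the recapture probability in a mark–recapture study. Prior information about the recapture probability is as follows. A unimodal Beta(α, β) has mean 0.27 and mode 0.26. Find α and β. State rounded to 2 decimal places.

With s = α+β: μ = α/s and mode = (α−1)/(s−2). Eliminating α = μs,
μs − 1 = m(s−2) ⇒ s(μ−m) = 1−2m ⇒ s = 0.48/0.01 = 48.0000.
So α = μs = 12.96, β = (1−μ)s = 35.04.

α = 12.96, β = 35.04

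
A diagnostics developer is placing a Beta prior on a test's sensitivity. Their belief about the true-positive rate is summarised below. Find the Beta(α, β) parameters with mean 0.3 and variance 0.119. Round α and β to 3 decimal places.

By moment matching, α+β = μ(1−μ)/σ² − 1 = (0.3·0.7)/0.119 − 1 = 1.7647 − 1 = 0.7647.
Since α/(α+β) = μ, α = 0.3·0.7647 = 0.229 and β = 0.7·0.7647 = 0.535.

α = 0.229, β = 0.535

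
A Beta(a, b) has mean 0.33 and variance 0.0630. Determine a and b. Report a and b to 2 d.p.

a = 0.83, b = 1.68

By moment matching, a+b = μ(1−μ)/σ² − 1 = (0.33·0.67)/0.0630 − 1 = 3.5095 − 1 = 2.5095.
Since a/(a+b) = μ, a = 0.33·2.5095 = 0.83 and b = 0.67·2.5095 = 1.68.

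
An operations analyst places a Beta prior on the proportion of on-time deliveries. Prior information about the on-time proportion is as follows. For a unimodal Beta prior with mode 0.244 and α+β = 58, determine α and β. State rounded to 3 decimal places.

α = 14.664, β = 43.336

Mode = (α−1)/(κ−2) with κ = α+β, so α−1 = 0.244·56 = 13.664.
α = 14.664; β = κ − α = 43.336.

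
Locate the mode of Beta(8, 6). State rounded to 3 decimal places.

0.583

With α,β > 1, mode = (α−1)/(α+β−2) = 7/12 = 0.583.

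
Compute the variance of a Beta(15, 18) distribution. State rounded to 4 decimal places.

Var = αβ/[(α+β)²(α+β+1)] = (15×18)/(33²×34) = 270/37026 = 0.0073.

0.0073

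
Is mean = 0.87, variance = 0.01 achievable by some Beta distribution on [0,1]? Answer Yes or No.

Yes

A Beta with mean μ has variance μ(1−μ)/(α+β+1) < μ(1−μ).
Here μ(1−μ) = 0.87×0.13 = 0.1131, and 0.01 < 0.1131.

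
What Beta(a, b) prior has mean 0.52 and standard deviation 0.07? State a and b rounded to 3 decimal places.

σ² = 0.07² = 0.0049.
With s = a+b, Var = μ(1−μ)/(s+1), so s+1 = (0.52×0.48)/0.0049 = 50.9388 and s = 49.9388.
a = μs = 25.968, b = (1−μ)s = 23.971.

a = 25.968, b = 23.971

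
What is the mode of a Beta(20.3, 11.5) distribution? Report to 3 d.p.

The density x^(α−1)(1−x)^(β−1) is maximised at (α−1)/(α+β−2) = 19.3/29.8 = 0.648.

0.648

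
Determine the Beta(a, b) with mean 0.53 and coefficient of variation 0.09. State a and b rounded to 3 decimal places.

a = 57.495, b = 50.986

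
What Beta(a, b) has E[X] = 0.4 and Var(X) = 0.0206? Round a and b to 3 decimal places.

a = 4.260, b = 6.390

Let s = a+b. The Beta variance is μ(1−μ)/(s+1).
So s+1 = μ(1−μ)/σ² = (0.4×0.6)/0.0206 = 0.24/0.0206 = 11.6505, giving s = 10.6505.
Then a = μs = 0.4×10.6505 = 4.260 and b = (1−μ)s = 0.6×10.6505 = 6.390.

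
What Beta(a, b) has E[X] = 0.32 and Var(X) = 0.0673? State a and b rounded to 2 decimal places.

Let s = a+b. The Beta variance is μ(1−μ)/(s+1).
So s+1 = μ(1−μ)/σ² = (0.32×0.68)/0.0673 = 0.2176/0.0673 = 3.2333, giving s = 2.2333.
Then a = μs = 0.32×2.2333 = 0.71 and b = (1−μ)s = 0.68×2.2333 = 1.52.

a = 0.71, b = 1.52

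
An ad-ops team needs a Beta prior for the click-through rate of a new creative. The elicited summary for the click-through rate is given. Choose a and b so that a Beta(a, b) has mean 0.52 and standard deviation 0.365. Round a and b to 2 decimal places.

σ² = 0.365² = 0.133225.
With s = a+b, Var = μ(1−μ)/(s+1), so s+1 = (0.52×0.48)/0.133225 = 1.8735 and s = 0.8735.
a = μs = 0.45, b = (1−μ)s = 0.42.

a = 0.45, b = 0.42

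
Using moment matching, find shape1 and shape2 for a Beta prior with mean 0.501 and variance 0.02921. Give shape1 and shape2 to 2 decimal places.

shape1 = 3.79, shape2 = 3.77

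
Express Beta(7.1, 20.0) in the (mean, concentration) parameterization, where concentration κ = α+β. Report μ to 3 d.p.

μ = 0.262, κ = 27.1

κ = α+β = 7.1+20.0 = 27.1; μ = α/κ = 7.1/27.1 = 0.262.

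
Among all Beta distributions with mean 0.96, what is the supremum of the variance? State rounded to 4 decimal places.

0.0384

Var = μ(1−μ)/(α+β+1), which approaches μ(1−μ) as α+β → 0.
So the supremum is μ(1−μ) = 0.96×0.04 = 0.0384.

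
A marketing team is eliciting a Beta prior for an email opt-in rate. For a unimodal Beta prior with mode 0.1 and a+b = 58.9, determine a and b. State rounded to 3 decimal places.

a = 6.690, b = 52.210

Since the density peak of Beta(a,b) is at (a−1)/(a+b−2),
a = 1 + 0.1(58.9−2) = 6.690 and b = 58.9 − 6.690 = 52.210.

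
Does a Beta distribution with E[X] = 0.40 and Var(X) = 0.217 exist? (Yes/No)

Yes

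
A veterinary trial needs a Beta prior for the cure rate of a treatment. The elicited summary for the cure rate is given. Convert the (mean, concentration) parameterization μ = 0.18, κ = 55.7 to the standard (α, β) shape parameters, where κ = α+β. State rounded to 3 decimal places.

α = 10.026, β = 45.674

α = μκ = 0.18×55.7 = 10.026 and β = (1−μ)κ = 0.82×55.7 = 45.674.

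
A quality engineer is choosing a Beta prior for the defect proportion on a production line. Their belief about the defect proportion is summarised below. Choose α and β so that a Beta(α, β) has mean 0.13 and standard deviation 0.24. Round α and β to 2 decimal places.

α = 0.13, β = 0.84

σ² = 0.24² = 0.0576.
With s = α+β, Var = μ(1−μ)/(s+1), so s+1 = (0.13×0.87)/0.0576 = 1.9635 and s = 0.9635.
α = μs = 0.13, β = (1−μ)s = 0.84.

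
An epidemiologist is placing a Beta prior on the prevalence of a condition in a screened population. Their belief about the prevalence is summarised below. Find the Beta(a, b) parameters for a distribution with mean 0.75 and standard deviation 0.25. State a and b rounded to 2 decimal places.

a = 1.50, b = 0.50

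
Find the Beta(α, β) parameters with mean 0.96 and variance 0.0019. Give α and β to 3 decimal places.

α = 18.442, β = 0.768

Write ν = α+β; then α = μν and Var = μ(1−μ)/(ν+1).
ν = μ(1−μ)/Var − 1 = 0.0384/0.0019 − 1 = 19.2105.
α = 0.96·19.2105 = 18.442, β = 0.04·19.2105 = 0.768.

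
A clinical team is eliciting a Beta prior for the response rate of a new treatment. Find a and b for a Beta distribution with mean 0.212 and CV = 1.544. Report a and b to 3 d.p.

Var = (CV·μ)² = (1.544×0.212)² = 0.107144.
a+b = μ(1−μ)/Var − 1 = 0.167056/0.107144 − 1 = 0.5592.
Thus a = 0.212·0.5592 = 0.119 and b = 0.788·0.5592 = 0.441.

a = 0.119, b = 0.441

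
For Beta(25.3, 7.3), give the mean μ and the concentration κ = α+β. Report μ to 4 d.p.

κ = α+β = 25.3+7.3 = 32.6; μ = α/κ = 25.3/32.6 = 0.7761.

μ = 0.7761, κ = 32.6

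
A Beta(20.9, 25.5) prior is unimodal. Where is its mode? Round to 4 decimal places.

0.4482

The density x^(α−1)(1−x)^(β−1) is maximised at (α−1)/(α+β−2) = 19.9/44.4 = 0.4482.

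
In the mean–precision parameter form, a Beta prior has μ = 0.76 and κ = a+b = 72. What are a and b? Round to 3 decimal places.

a = 54.720, b = 17.280

a = μκ = 0.76×72 = 54.720 and b = (1−μ)κ = 0.24×72 = 17.280.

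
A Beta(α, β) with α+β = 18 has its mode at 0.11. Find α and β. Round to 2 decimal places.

Mode = (α−1)/(κ−2) with κ = α+β, so α−1 = 0.11·16 = 1.76.
α = 2.76; β = κ − α = 15.24.

α = 2.76, β = 15.24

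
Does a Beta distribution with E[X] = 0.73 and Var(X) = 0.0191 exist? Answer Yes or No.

Yes

The Beta variance bound is σ² < μ(1−μ).
Here μ(1−μ) = 0.73×0.27 = 0.1971, and 0.0191 < 0.1971.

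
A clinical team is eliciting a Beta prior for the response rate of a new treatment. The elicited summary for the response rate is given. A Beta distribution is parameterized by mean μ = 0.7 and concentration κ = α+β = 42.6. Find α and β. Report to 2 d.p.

α = 29.82, β = 12.78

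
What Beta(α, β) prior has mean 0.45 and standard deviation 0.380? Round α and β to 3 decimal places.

α = 0.321, β = 0.393

Variance = 0.380² = 0.144400. The moment-matching identity α+β = μ(1−μ)/Var − 1 gives
α+β = 0.2475/0.144400 − 1 = 0.7140, so α = μ·0.7140 = 0.321 and β = (1−μ)·0.7140 = 0.393.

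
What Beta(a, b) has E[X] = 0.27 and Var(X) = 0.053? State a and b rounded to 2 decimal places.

a = 0.73, b = 1.98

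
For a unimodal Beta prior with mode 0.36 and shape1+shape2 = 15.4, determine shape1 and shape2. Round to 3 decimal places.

shape1 = 5.824, shape2 = 9.576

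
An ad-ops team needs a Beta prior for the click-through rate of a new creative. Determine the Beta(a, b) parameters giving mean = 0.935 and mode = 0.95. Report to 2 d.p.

a = 56.10, b = 3.90

With s = a+b: μ = a/s and mode = (a−1)/(s−2). Eliminating a = μs,
μs − 1 = m(s−2) ⇒ s(μ−m) = 1−2m ⇒ s = -0.90/-0.015 = 60.0000.
So a = μs = 56.10, b = (1−μ)s = 3.90.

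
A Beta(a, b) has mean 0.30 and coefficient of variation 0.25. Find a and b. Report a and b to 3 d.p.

a = 10.900, b = 25.433

Var = (CV·μ)² = (0.25×0.30)² = 0.005625.
a+b = μ(1−μ)/Var − 1 = 0.2100/0.005625 − 1 = 36.3333.
Thus a = 0.30·36.3333 = 10.900 and b = 0.70·36.3333 = 25.433.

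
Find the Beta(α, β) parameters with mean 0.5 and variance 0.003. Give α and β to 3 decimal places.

α = 41.167, β = 41.167

Write ν = α+β; then α = μν and Var = μ(1−μ)/(ν+1).
ν = μ(1−μ)/Var − 1 = 0.25/0.003 − 1 = 82.3333.
α = 0.5·82.3333 = 41.167, β = 0.5·82.3333 = 41.167.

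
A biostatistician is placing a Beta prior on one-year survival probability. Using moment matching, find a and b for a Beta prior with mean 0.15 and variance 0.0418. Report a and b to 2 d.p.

Write ν = a+b; then a = μν and Var = μ(1−μ)/(ν+1).
ν = μ(1−μ)/Var − 1 = 0.1275/0.0418 − 1 = 2.0502.
a = 0.15·2.0502 = 0.31, b = 0.85·2.0502 = 1.74.

a = 0.31, b = 1.74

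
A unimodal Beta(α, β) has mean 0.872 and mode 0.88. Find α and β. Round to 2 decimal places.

With s = α+β: μ = α/s and mode = (α−1)/(s−2). Eliminating α = μs,
μs − 1 = m(s−2) ⇒ s(μ−m) = 1−2m ⇒ s = -0.76/-0.008 = 95.0000.
So α = μs = 82.84, β = (1−μ)s = 12.16.

α = 82.84, β = 12.16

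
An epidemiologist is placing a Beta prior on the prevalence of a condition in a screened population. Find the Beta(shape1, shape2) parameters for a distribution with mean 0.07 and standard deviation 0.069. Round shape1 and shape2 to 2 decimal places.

shape1 = 0.89, shape2 = 11.79

First σ² = 0.004761. Setting shape1 = μn, shape2 = (1−μ)n with n = shape1+shape2,
μ(1−μ)/(n+1) = 0.004761 ⇒ n+1 = 0.0651/0.004761 = 13.6736 ⇒ n = 12.6736.
Hence shape1 = 0.07×12.6736 = 0.89, shape2 = 0.93×12.6736 = 11.79.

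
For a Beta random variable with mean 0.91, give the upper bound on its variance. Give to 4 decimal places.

For fixed mean μ the Beta variance is μ(1−μ)/(α+β+1), increasing as α+β decreases.
Its least upper bound (not attained) is μ(1−μ) = 0.91·0.09 = 0.0819.

0.0819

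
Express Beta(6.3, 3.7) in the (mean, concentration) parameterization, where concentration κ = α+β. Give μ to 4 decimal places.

κ = α+β = 6.3+3.7 = 10.0; μ = α/κ = 6.3/10.0 = 0.6300.

μ = 0.6300, κ = 10.0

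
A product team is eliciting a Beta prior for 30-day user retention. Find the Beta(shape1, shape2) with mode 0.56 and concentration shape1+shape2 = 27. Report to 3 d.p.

Mode = (shape1−1)/(κ−2) with κ = shape1+shape2, so shape1−1 = 0.56·25 = 14.000.
shape1 = 15.000; shape2 = κ − shape1 = 12.000.

shape1 = 15.000, shape2 = 12.000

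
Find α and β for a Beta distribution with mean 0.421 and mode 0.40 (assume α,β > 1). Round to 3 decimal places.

Let s = α+β. Mean gives α = μs = 0.421s; mode gives (α−1)/(s−2) = 0.40.
Substituting: 0.421s − 1 = 0.40(s−2) = 0.40s − 0.80, so 0.021s = 0.20 and s = 9.5238.
Then α = 0.421×9.5238 = 4.010 and β = s−α = 5.514.

α = 4.010, β = 5.514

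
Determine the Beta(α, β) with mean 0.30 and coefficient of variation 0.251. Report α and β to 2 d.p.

α = 10.81, β = 25.23

Var = (CV·μ)² = (0.251×0.30)² = 0.005670.
α+β = μ(1−μ)/Var − 1 = 0.2100/0.005670 − 1 = 36.0364.
Thus α = 0.30·36.0364 = 10.81 and β = 0.70·36.0364 = 25.23.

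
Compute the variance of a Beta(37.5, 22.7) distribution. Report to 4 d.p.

0.0038

α+β = 60.2 and αβ = 851.25, so Var = αβ/[(α+β)²(α+β+1)] = 851.25/221791.248 = 0.0038.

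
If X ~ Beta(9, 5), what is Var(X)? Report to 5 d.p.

μ = 9/14 = 0.642857; Var = μ(1−μ)/(α+β+1) = 0.2295918/15 = 0.01531.

0.01531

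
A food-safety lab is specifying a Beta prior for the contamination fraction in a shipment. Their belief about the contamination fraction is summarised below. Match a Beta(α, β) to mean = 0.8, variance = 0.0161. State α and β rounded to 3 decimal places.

Write ν = α+β; then α = μν and Var = μ(1−μ)/(ν+1).
ν = μ(1−μ)/Var − 1 = 0.16/0.0161 − 1 = 8.9379.
α = 0.8·8.9379 = 7.150, β = 0.2·8.9379 = 1.788.

α = 7.150, β = 1.788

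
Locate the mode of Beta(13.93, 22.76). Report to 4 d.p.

The density x^(α−1)(1−x)^(β−1) is maximised at (α−1)/(α+β−2) = 12.93/34.69 = 0.3727.

0.3727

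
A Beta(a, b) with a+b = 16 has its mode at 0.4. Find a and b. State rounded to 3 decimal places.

For a,b>1 the mode is (a−1)/(a+b−2), so a = mode·(κ−2)+1 = 0.4×14+1 = 6.600.
And b = (1−mode)·(κ−2)+1 = 0.6×14+1 = 9.400.

a = 6.600, b = 9.400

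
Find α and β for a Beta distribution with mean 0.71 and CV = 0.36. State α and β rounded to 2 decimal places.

α = 1.53, β = 0.62

Var = (CV·μ)² = (0.36×0.71)² = 0.065331.
α+β = μ(1−μ)/Var − 1 = 0.2059/0.065331 − 1 = 2.1516.
Thus α = 0.71·2.1516 = 1.53 and β = 0.29·2.1516 = 0.62.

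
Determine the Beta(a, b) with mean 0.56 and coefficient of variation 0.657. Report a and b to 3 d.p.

a = 0.459, b = 0.361

σ = CV·μ = 0.657×0.56 = 0.36792, so σ² = 0.135365.
s+1 = μ(1−μ)/σ² = 0.2464/0.135365 = 1.8203, so s = a+b = 0.8203.
a = μs = 0.459, b = (1−μ)s = 0.361.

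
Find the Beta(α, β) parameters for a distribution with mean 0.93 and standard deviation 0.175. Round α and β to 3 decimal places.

Variance = 0.175² = 0.030625. The moment-matching identity α+β = μ(1−μ)/Var − 1 gives
α+β = 0.0651/0.030625 − 1 = 1.1257, so α = μ·1.1257 = 1.047 and β = (1−μ)·1.1257 = 0.079.

α = 1.047, β = 0.079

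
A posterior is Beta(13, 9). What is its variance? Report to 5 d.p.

0.01051

μ = 13/22 = 0.590909; Var = μ(1−μ)/(α+β+1) = 0.2417355/23 = 0.01051.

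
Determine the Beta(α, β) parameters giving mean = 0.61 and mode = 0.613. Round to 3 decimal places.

With s = α+β: μ = α/s and mode = (α−1)/(s−2). Eliminating α = μs,
μs − 1 = m(s−2) ⇒ s(μ−m) = 1−2m ⇒ s = -0.226/-0.003 = 75.3333.
So α = μs = 45.953, β = (1−μ)s = 29.380.

α = 45.953, β = 29.380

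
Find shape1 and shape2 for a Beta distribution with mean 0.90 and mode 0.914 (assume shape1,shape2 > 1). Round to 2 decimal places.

shape1 = 53.23, shape2 = 5.91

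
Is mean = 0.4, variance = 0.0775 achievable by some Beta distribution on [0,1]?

Yes

The Beta variance bound is σ² < μ(1−μ).
Here μ(1−μ) = 0.4×0.6 = 0.24, and 0.0775 < 0.24.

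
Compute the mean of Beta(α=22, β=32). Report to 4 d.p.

0.4074

E[X] = α/(α+β) = 22/54 = 0.4074.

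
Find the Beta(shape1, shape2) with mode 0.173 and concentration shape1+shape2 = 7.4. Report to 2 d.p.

Since the density peak of Beta(shape1,shape2) is at (shape1−1)/(shape1+shape2−2),
shape1 = 1 + 0.173(7.4−2) = 1.93 and shape2 = 7.4 − 1.93 = 5.47.

shape1 = 1.93, shape2 = 5.47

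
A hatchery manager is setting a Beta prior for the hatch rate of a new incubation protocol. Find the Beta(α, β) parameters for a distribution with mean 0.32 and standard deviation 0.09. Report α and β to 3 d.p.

Variance = 0.09² = 0.0081. The moment-matching identity α+β = μ(1−μ)/Var − 1 gives
α+β = 0.2176/0.0081 − 1 = 25.8642, so α = μ·25.8642 = 8.277 and β = (1−μ)·25.8642 = 17.588.

α = 8.277, β = 17.588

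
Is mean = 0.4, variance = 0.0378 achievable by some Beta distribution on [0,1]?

Yes

For any Beta, Var(X) < E[X]·(1−E[X]).
Here μ(1−μ) = 0.4×0.6 = 0.24, and 0.0378 < 0.24.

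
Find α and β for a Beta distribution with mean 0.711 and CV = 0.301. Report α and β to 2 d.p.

Var = (CV·μ)² = (0.301×0.711)² = 0.045801.
α+β = μ(1−μ)/Var − 1 = 0.205479/0.045801 − 1 = 3.4864.
Thus α = 0.711·3.4864 = 2.48 and β = 0.289·3.4864 = 1.01.

α = 2.48, β = 1.01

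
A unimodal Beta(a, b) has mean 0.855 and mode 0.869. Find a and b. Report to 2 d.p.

a = 45.07, b = 7.64

With s = a+b: μ = a/s and mode = (a−1)/(s−2). Eliminating a = μs,
μs − 1 = m(s−2) ⇒ s(μ−m) = 1−2m ⇒ s = -0.738/-0.014 = 52.7143.
So a = μs = 45.07, b = (1−μ)s = 7.64.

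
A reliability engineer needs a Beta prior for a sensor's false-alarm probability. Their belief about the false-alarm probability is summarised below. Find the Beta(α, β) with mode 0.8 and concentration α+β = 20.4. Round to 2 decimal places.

α = 15.72, β = 4.68

For α,β>1 the mode is (α−1)/(α+β−2), so α = mode·(κ−2)+1 = 0.8×18.4+1 = 15.72.
And β = (1−mode)·(κ−2)+1 = 0.2×18.4+1 = 4.68.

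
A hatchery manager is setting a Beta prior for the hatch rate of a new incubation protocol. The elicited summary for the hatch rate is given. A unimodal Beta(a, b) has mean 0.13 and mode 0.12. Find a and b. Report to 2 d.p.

a = 9.88, b = 66.12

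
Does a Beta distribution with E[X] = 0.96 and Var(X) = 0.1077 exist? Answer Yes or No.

For any Beta, Var(X) < E[X]·(1−E[X]).
Here μ(1−μ) = 0.96×0.04 = 0.0384, and 0.1077 ≥ 0.0384.

No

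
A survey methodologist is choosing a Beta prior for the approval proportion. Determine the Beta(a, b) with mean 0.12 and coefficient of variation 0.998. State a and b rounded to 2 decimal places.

a = 0.76, b = 5.60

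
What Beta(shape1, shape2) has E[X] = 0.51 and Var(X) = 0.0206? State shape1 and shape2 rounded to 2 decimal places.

shape1 = 5.68, shape2 = 5.45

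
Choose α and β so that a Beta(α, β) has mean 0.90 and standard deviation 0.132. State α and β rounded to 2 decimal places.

α = 3.75, β = 0.42

σ² = 0.132² = 0.017424.
With s = α+β, Var = μ(1−μ)/(s+1), so s+1 = (0.90×0.10)/0.017424 = 5.1653 and s = 4.1653.
α = μs = 3.75, β = (1−μ)s = 0.42.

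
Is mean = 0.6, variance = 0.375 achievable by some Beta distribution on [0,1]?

No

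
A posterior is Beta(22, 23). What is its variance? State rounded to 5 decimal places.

μ = 22/45 = 0.488889; Var = μ(1−μ)/(α+β+1) = 0.2498765/46 = 0.00543.

0.00543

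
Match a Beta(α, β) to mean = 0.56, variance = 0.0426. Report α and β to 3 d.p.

Write ν = α+β; then α = μν and Var = μ(1−μ)/(ν+1).
ν = μ(1−μ)/Var − 1 = 0.2464/0.0426 − 1 = 4.7840.
α = 0.56·4.7840 = 2.679, β = 0.44·4.7840 = 2.105.

α = 2.679, β = 2.105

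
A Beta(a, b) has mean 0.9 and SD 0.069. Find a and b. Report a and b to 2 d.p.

a = 16.11, b = 1.79

σ² = 0.069² = 0.004761.
With s = a+b, Var = μ(1−μ)/(s+1), so s+1 = (0.9×0.1)/0.004761 = 18.9036 and s = 17.9036.
a = μs = 16.11, b = (1−μ)s = 1.79.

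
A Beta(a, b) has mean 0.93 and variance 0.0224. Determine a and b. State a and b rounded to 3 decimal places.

By moment matching, a+b = μ(1−μ)/σ² − 1 = (0.93·0.07)/0.0224 − 1 = 2.9062 − 1 = 1.9062.
Since a/(a+b) = μ, a = 0.93·1.9062 = 1.773 and b = 0.07·1.9062 = 0.133.

a = 1.773, b = 0.133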